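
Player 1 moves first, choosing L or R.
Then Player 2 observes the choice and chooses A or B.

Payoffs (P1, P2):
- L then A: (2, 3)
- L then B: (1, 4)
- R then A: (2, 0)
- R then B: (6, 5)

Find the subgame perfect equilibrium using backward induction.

P1 plays R, P2 plays B after L and B after R; Payoff (6, 5)

Work:
Backward induction:
After L: P2 chooses B → P1 gets 1
After R: P2 chooses B → P1 gets 6
P1 chooses R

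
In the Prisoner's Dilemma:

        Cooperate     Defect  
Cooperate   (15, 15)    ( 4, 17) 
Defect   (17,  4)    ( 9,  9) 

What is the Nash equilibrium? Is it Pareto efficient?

(Defect, Defect) is NE; not Pareto efficient

Work:
Defect dominates Cooperate for both players:
If P2 cooperates: Defect (17) > Cooperate (15)
If P2 defects: Defect (9) > Cooperate (4)
NE: (Defect, Defect) with payoff (9, 9)
But (Cooperate, Cooperate) = (15, 15) Pareto dominates (9, 9)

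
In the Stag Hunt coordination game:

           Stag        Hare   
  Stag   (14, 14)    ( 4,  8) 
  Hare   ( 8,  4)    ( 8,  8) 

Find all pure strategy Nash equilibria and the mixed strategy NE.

Pure NE: (Stag, Stag) and (Hare, Hare); Mixed NE: p = 0.4, q = 0.4

Work:
Check pure NE:
(Stag, Stag): (14, 14) - no unilateral deviation beneficial
(Hare, Hare): (8, 8) - no unilateral deviation beneficial
Mixed NE: P1 plays Stag with p = 0.4, P2 plays Stag with q = 0.4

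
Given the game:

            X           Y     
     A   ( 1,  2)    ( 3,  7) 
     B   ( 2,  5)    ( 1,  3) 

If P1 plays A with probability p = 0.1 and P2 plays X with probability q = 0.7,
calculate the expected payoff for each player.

E[P1] = 1.69, E[P2] = 4.31

Work:
E[P1] = p·q·π₁(A,X) + p·(1-q)·π₁(A,Y) + (1-p)·q·π₁(B,X) + (1-p)·(1-q)·π₁(B,Y)
= 0.1·0.7·1 + 0.1·0.3·3 + 0.9·0.7·2 + 0.9·0.3·1
= 1.69

E[P2] = 4.31 (similar calculation)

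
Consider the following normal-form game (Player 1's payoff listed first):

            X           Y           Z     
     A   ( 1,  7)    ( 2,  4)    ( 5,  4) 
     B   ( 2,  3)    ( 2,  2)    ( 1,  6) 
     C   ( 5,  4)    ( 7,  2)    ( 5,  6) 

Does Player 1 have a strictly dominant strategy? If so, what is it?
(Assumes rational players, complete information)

No strictly dominant strategy exists for Player 1

Work:
A strategy strictly dominates another if it gives a strictly higher payoff against every opponent action. Compare each pair of P1's strategies column-by-column:
  A vs B: [1 vs 2, 2 vs 2, 5 vs 1] → A does not strictly dominate B (column X: 1 ≤ 2)
  A vs C: [1 vs 5, 2 vs 7, 5 vs 5] → A does not strictly dominate C (column X: 1 ≤ 5)
  B vs A: [2 vs 1, 2 vs 2, 1 vs 5] → B does not strictly dominate A (column Y: 2 ≤ 2)
  B vs C: [2 vs 5, 2 vs 7, 1 vs 5] → B does not strictly dominate C (column X: 2 ≤ 5)
  C vs A: [5 vs 1, 7 vs 2, 5 vs 5] → C does not strictly dominate A (column Z: 5 ≤ 5)
  C vs B: [5 vs 2, 7 vs 2, 5 vs 1] → C strictly dominates B
No single strategy strictly dominates all others → no strictly dominant strategy.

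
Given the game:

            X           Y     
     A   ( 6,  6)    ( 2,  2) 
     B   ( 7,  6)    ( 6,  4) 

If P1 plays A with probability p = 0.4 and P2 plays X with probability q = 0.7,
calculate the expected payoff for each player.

E[P1] = 5.94, E[P2] = 5.16

Work:
E[P1] = p·q·π₁(A,X) + p·(1-q)·π₁(A,Y) + (1-p)·q·π₁(B,X) + (1-p)·(1-q)·π₁(B,Y)
= 0.4·0.7·6 + 0.4·0.3·2 + 0.6·0.7·7 + 0.6·0.3·6
= 5.94

E[P2] = 5.16 (similar calculation)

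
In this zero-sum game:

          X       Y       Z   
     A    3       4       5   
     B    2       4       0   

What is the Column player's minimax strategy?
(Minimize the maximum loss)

Column should play X, value = 3

Work:
Column player minimizes Row's maximum payoff:
Column X: max payoff to Row = 3
Column Y: max payoff to Row = 4
Column Z: max payoff to Row = 5
Minimum is 3, achieved by column X.
Minimax strategy: X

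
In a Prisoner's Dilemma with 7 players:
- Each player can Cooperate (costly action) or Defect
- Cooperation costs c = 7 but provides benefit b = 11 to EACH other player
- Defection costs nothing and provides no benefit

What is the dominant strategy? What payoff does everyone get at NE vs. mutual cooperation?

Dominant: Defect; NE payoff = 0; Coop payoff = 59

Work:
Defect dominates (saves cost c = 7, benefit to others is external)
NE: All defect → everyone gets 0
If all cooperate: each receives (6)×11 - 7 = 59
Social dilemma: 59 > 0 but NE gives 0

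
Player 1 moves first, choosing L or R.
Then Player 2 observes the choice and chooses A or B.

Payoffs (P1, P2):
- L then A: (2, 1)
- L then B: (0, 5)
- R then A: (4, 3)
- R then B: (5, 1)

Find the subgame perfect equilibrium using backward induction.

P1 plays R, P2 plays B after L and A after R; Payoff (4, 3)

Work:
Backward induction:
After L: P2 chooses B → P1 gets 0
After R: P2 chooses A → P1 gets 4
P1 chooses R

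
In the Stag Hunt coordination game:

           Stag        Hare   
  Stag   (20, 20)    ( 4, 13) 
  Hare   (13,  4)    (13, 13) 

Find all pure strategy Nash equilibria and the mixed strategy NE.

Pure NE: (Stag, Stag) and (Hare, Hare); Mixed NE: p = 0.5625, q = 0.5625

Work:
Check pure NE:
(Stag, Stag): (20, 20) - no unilateral deviation beneficial
(Hare, Hare): (13, 13) - no unilateral deviation beneficial
Mixed NE: P1 plays Stag with p = 0.5625, P2 plays Stag with q = 0.5625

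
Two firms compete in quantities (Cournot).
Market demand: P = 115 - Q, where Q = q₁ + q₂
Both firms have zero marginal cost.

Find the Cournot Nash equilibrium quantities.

q₁* = q₂* = 38.33; P* = 38.33

Work:
Profit: π_i = P·q_i = (a - q_i - q_j)·q_i
FOC: ∂π_i/∂q_i = a - 2q_i - q_j = 0
Reaction function: q_i = (115 - q_j)/2
Symmetry: q* = 115/3 = 38.33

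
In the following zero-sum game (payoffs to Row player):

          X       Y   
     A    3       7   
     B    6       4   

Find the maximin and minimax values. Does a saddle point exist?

Maximin = 4, Minimax = 6, Saddle: False

Work:
Row minimums: [3, 4] → maximin = 4
Column maximums: [6, 7] → minimax = 6
No saddle point (maximin ≠ minimax). Mixed strategy needed.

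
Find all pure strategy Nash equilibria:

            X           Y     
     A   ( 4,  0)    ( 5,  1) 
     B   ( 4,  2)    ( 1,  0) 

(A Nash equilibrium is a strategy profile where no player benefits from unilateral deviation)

Nash equilibrium: (A, Y), (B, X)

Work:
Best responses:
  P1 vs X: payoffs [4, 4] → best response A/B (payoff 4)
  P1 vs Y: payoffs [5, 1] → best response A (payoff 5)
  P2 vs A: payoffs [0, 1] → best response Y (payoff 1)
  P2 vs B: payoffs [2, 0] → best response X (payoff 2)
Mutual best responses: (A,Y), (B,X) → Nash equilibria.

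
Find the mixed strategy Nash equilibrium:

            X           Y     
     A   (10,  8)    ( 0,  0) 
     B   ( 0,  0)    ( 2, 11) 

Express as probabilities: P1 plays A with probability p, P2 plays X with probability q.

p = 0.5789, q = 0.1667

Work:
Find probabilities that make opponent indifferent:
P2 chooses q to make P1 indifferent between A and B
P1 chooses p to make P2 indifferent between X and Y
Mixed NE: P1 plays (A: 0.5789, B: 0.4211), P2 plays (X: 0.1667, Y: 0.8333)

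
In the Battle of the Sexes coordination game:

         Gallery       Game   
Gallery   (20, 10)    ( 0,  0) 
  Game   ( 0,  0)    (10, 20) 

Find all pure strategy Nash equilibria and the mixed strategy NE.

Pure NE: (Gallery, Gallery) and (Game, Game); Mixed NE: p = 0.6667, q = 0.3333

Work:
Check pure NE:
(Gallery, Gallery): (20, 10) - no unilateral deviation beneficial
(Game, Game): (10, 20) - no unilateral deviation beneficial
Mixed NE: P1 plays Gallery with p = 0.6667, P2 plays Gallery with q = 0.3333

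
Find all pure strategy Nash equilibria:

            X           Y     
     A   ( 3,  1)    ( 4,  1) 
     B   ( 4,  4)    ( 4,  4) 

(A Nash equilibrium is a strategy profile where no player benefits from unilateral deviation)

Nash equilibrium: (A, Y), (B, X), (B, Y)

Work:
Best responses:
  P1 vs X: payoffs [3, 4] → best response B (payoff 4)
  P1 vs Y: payoffs [4, 4] → best response A/B (payoff 4)
  P2 vs A: payoffs [1, 1] → best response X/Y (payoff 1)
  P2 vs B: payoffs [4, 4] → best response X/Y (payoff 4)
Mutual best responses: (A,Y), (B,X), (B,Y) → Nash equilibria.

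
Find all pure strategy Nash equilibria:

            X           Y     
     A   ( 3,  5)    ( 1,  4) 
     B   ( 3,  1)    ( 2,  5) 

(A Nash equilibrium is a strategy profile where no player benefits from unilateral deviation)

Nash equilibrium: (A, X), (B, Y)

Work:
Best responses:
  P1 vs X: payoffs [3, 3] → best response A/B (payoff 3)
  P1 vs Y: payoffs [1, 2] → best response B (payoff 2)
  P2 vs A: payoffs [5, 4] → best response X (payoff 5)
  P2 vs B: payoffs [1, 5] → best response Y (payoff 5)
Mutual best responses: (A,X), (B,Y) → Nash equilibria.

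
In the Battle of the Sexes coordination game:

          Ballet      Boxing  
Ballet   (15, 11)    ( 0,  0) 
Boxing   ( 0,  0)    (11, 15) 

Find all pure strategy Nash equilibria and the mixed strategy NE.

Pure NE: (Ballet, Ballet) and (Boxing, Boxing); Mixed NE: p = 0.5769, q = 0.4231

Work:
Check pure NE:
(Ballet, Ballet): (15, 11) - no unilateral deviation beneficial
(Boxing, Boxing): (11, 15) - no unilateral deviation beneficial
Mixed NE: P1 plays Ballet with p = 0.5769, P2 plays Ballet with q = 0.4231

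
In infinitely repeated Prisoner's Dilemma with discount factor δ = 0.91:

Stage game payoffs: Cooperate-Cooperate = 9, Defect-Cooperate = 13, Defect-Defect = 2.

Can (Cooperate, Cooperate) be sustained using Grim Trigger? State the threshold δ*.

δ* = 0.3636; since δ = 0.91 ≥ 0.3636, cooperation can be sustained

Work:
For Grim Trigger:
Cooperate forever: 9/(1-δ)
Defect then punished: 13 + 2·δ/(1-δ)
Need: 9/(1-δ) ≥ 13 + 2·δ/(1-δ)
Solving: δ ≥ (T-R)/(T-P) = (13-9)/(13-2) = 0.3636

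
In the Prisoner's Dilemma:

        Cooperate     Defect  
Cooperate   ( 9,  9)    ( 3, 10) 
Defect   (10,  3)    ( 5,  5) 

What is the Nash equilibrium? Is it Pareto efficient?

(Defect, Defect) is NE; not Pareto efficient

Work:
Defect dominates Cooperate for both players:
If P2 cooperates: Defect (10) > Cooperate (9)
If P2 defects: Defect (5) > Cooperate (3)
NE: (Defect, Defect) with payoff (5, 5)
But (Cooperate, Cooperate) = (9, 9) Pareto dominates (5, 5)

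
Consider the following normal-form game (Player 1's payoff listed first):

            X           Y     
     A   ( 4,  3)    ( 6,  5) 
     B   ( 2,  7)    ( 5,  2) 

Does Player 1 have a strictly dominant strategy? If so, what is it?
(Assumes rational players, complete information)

Yes, Player 1's strictly dominant strategy is A

Work:
A strategy strictly dominates another if it gives a strictly higher payoff against every opponent action. Compare each pair of P1's strategies column-by-column:
  A vs B: [4 vs 2, 6 vs 5] → A strictly dominates B
  B vs A: [2 vs 4, 5 vs 6] → B does not strictly dominate A (column X: 2 ≤ 4)
A strictly dominates every other strategy → strictly dominant.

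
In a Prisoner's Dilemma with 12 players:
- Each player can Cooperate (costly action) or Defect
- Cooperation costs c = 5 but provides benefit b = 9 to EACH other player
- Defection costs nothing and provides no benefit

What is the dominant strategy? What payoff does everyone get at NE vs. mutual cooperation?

Dominant: Defect; NE payoff = 0; Coop payoff = 94

Work:
Defect dominates (saves cost c = 5, benefit to others is external)
NE: All defect → everyone gets 0
If all cooperate: each receives (11)×9 - 5 = 94
Social dilemma: 94 > 0 but NE gives 0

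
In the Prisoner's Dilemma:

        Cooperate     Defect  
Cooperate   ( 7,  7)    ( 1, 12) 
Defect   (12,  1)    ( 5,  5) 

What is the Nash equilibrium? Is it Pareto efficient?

(Defect, Defect) is NE; not Pareto efficient

Work:
Defect dominates Cooperate for both players:
If P2 cooperates: Defect (12) > Cooperate (7)
If P2 defects: Defect (5) > Cooperate (1)
NE: (Defect, Defect) with payoff (5, 5)
But (Cooperate, Cooperate) = (7, 7) Pareto dominates (5, 5)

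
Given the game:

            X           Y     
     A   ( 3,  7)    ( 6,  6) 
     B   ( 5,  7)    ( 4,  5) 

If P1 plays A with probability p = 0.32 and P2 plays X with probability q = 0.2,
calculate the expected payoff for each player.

E[P1] = 4.584, E[P2] = 5.656

Work:
E[P1] = p·q·π₁(A,X) + p·(1-q)·π₁(A,Y) + (1-p)·q·π₁(B,X) + (1-p)·(1-q)·π₁(B,Y)
= 0.32·0.2·3 + 0.32·0.8·6 + 0.68·0.2·5 + 0.68·0.8·4
= 4.584

E[P2] = 5.656 (similar calculation)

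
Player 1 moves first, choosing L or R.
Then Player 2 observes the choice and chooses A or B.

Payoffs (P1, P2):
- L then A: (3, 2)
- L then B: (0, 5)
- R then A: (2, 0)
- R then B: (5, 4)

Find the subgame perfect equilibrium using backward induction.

P1 plays R, P2 plays B after L and B after R; Payoff (5, 4)

Work:
Backward induction:
After L: P2 chooses B → P1 gets 0
After R: P2 chooses B → P1 gets 5
P1 chooses R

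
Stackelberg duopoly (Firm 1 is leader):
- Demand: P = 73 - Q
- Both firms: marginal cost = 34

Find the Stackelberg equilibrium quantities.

q₁* (leader) = 19.5, q₂* (follower) = 9.75

Work:
Follower's reaction: q₂ = (a - c - q₁)/2
Leader substitutes: π₁ = q₁·(a - q₁ - (a-c-q₁)/2 - c)
FOC: q₁* = (73 - 34)/2 = 19.50
Then: q₂* = (73 - 34 - 19.5)/2 = 9.75
Leader has first-mover advantage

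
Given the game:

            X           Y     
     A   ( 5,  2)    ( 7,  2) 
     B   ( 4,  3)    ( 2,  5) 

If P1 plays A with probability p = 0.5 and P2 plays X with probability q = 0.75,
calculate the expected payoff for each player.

E[P1] = 4.5, E[P2] = 2.75

Work:
E[P1] = p·q·π₁(A,X) + p·(1-q)·π₁(A,Y) + (1-p)·q·π₁(B,X) + (1-p)·(1-q)·π₁(B,Y)
= 0.5·0.75·5 + 0.5·0.25·7 + 0.5·0.75·4 + 0.5·0.25·2
= 4.5

E[P2] = 2.75 (similar calculation)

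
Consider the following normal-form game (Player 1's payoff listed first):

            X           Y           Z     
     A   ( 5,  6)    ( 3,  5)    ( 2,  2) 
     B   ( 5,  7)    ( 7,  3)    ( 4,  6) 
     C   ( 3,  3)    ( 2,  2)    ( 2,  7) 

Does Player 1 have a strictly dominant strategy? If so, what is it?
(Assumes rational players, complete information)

No strictly dominant strategy exists for Player 1

Work:
A strategy strictly dominates another if it gives a strictly higher payoff against every opponent action. Compare each pair of P1's strategies column-by-column:
  A vs B: [5 vs 5, 3 vs 7, 2 vs 4] → A does not strictly dominate B (column X: 5 ≤ 5)
  A vs C: [5 vs 3, 3 vs 2, 2 vs 2] → A does not strictly dominate C (column Z: 2 ≤ 2)
  B vs A: [5 vs 5, 7 vs 3, 4 vs 2] → B does not strictly dominate A (column X: 5 ≤ 5)
  B vs C: [5 vs 3, 7 vs 2, 4 vs 2] → B strictly dominates C
  C vs A: [3 vs 5, 2 vs 3, 2 vs 2] → C does not strictly dominate A (column X: 3 ≤ 5)
  C vs B: [3 vs 5, 2 vs 7, 2 vs 4] → C does not strictly dominate B (column X: 3 ≤ 5)
No single strategy strictly dominates all others → no strictly dominant strategy.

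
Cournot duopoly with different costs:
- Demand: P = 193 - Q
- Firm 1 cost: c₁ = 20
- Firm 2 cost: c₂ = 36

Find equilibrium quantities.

q₁* = 63.0, q₂* = 47.0

Work:
Reaction: q₁ = (193 - 20 - q₂)/2
Reaction: q₂ = (193 - 36 - q₁)/2
Solve simultaneously:
q₁* = (193 - 2×20 + 36)/3 = 63.0
q₂* = (193 - 2×36 + 20)/3 = 47.0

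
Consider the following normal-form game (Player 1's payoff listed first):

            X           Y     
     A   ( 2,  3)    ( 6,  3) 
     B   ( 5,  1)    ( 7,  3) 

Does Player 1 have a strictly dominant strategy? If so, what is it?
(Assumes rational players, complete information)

Yes, Player 1's strictly dominant strategy is B

Work:
A strategy strictly dominates another if it gives a strictly higher payoff against every opponent action. Compare each pair of P1's strategies column-by-column:
  A vs B: [2 vs 5, 6 vs 7] → A does not strictly dominate B (column X: 2 ≤ 5)
  B vs A: [5 vs 2, 7 vs 6] → B strictly dominates A
B strictly dominates every other strategy → strictly dominant.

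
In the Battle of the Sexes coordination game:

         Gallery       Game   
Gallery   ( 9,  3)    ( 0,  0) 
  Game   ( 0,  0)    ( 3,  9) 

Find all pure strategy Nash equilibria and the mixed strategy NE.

Pure NE: (Gallery, Gallery) and (Game, Game); Mixed NE: p = 0.75, q = 0.25

Work:
Check pure NE:
(Gallery, Gallery): (9, 3) - no unilateral deviation beneficial
(Game, Game): (3, 9) - no unilateral deviation beneficial
Mixed NE: P1 plays Gallery with p = 0.75, P2 plays Gallery with q = 0.25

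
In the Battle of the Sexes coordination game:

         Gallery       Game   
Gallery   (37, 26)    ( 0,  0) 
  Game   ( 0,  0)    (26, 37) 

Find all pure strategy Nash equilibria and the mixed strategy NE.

Pure NE: (Gallery, Gallery) and (Game, Game); Mixed NE: p = 0.5873, q = 0.4127

Work:
Check pure NE:
(Gallery, Gallery): (37, 26) - no unilateral deviation beneficial
(Game, Game): (26, 37) - no unilateral deviation beneficial
Mixed NE: P1 plays Gallery with p = 0.5873, P2 plays Gallery with q = 0.4127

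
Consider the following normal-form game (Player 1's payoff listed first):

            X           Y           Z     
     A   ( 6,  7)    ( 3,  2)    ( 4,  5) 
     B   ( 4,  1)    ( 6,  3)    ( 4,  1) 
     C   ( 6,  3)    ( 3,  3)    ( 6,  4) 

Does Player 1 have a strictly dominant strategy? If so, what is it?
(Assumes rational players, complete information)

No strictly dominant strategy exists for Player 1

Work:
A strategy strictly dominates another if it gives a strictly higher payoff against every opponent action. Compare each pair of P1's strategies column-by-column:
  A vs B: [6 vs 4, 3 vs 6, 4 vs 4] → A does not strictly dominate B (column Y: 3 ≤ 6)
  A vs C: [6 vs 6, 3 vs 3, 4 vs 6] → A does not strictly dominate C (column X: 6 ≤ 6)
  B vs A: [4 vs 6, 6 vs 3, 4 vs 4] → B does not strictly dominate A (column X: 4 ≤ 6)
  B vs C: [4 vs 6, 6 vs 3, 4 vs 6] → B does not strictly dominate C (column X: 4 ≤ 6)
  C vs A: [6 vs 6, 3 vs 3, 6 vs 4] → C does not strictly dominate A (column X: 6 ≤ 6)
  C vs B: [6 vs 4, 3 vs 6, 6 vs 4] → C does not strictly dominate B (column Y: 3 ≤ 6)
No single strategy strictly dominates all others → no strictly dominant strategy.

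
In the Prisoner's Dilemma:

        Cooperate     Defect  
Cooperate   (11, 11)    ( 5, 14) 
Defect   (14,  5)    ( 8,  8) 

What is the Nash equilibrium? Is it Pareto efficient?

(Defect, Defect) is NE; not Pareto efficient

Work:
Defect dominates Cooperate for both players:
If P2 cooperates: Defect (14) > Cooperate (11)
If P2 defects: Defect (8) > Cooperate (5)
NE: (Defect, Defect) with payoff (8, 8)
But (Cooperate, Cooperate) = (11, 11) Pareto dominates (8, 8)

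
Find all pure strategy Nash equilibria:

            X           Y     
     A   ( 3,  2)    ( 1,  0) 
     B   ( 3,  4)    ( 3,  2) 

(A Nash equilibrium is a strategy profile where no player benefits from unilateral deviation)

Nash equilibrium: (A, X), (B, X)

Work:
Best responses:
  P1 vs X: payoffs [3, 3] → best response A/B (payoff 3)
  P1 vs Y: payoffs [1, 3] → best response B (payoff 3)
  P2 vs A: payoffs [2, 0] → best response X (payoff 2)
  P2 vs B: payoffs [4, 2] → best response X (payoff 4)
Mutual best responses: (A,X), (B,X) → Nash equilibria.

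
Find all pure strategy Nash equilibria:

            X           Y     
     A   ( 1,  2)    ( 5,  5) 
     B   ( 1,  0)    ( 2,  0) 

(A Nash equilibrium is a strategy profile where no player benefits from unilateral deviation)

Nash equilibrium: (A, Y), (B, X)

Work:
Best responses:
  P1 vs X: payoffs [1, 1] → best response A/B (payoff 1)
  P1 vs Y: payoffs [5, 2] → best response A (payoff 5)
  P2 vs A: payoffs [2, 5] → best response Y (payoff 5)
  P2 vs B: payoffs [0, 0] → best response X/Y (payoff 0)
Mutual best responses: (A,Y), (B,X) → Nash equilibria.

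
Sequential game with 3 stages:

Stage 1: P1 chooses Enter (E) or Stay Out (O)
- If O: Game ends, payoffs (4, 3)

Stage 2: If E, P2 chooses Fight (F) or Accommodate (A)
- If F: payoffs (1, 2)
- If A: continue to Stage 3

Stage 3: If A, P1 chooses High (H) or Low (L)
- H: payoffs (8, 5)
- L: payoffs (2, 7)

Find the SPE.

SPE: (E, A, H); Outcome (8, 5)

Work:
Stage 3: P1 chooses H (8 vs 2)
Stage 2: P2: F->2, A->5 (anticipating H). Choose A
Stage 1: P1: O->4, E->8 (anticipating A, H). Choose E
SPE path: E -> A -> H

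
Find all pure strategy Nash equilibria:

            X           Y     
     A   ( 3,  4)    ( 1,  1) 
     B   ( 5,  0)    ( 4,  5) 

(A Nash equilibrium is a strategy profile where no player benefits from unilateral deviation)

Nash equilibrium: (B, Y)

Work:
Best responses:
  P1 vs X: payoffs [3, 5] → best response B (payoff 5)
  P1 vs Y: payoffs [1, 4] → best response B (payoff 4)
  P2 vs A: payoffs [4, 1] → best response X (payoff 4)
  P2 vs B: payoffs [0, 5] → best response Y (payoff 5)
Mutual best responses: (B,Y) → Nash equilibria.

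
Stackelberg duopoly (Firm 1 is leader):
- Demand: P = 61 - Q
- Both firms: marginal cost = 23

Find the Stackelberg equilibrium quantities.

q₁* (leader) = 19.0, q₂* (follower) = 9.5

Work:
Follower's reaction: q₂ = (a - c - q₁)/2
Leader substitutes: π₁ = q₁·(a - q₁ - (a-c-q₁)/2 - c)
FOC: q₁* = (61 - 23)/2 = 19.00
Then: q₂* = (61 - 23 - 19.0)/2 = 9.50
Leader has first-mover advantage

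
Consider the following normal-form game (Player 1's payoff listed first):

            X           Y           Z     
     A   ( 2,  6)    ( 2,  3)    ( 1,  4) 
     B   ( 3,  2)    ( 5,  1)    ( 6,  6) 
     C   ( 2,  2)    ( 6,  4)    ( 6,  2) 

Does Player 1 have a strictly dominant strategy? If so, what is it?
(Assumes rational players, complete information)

No strictly dominant strategy exists for Player 1

Work:
A strategy strictly dominates another if it gives a strictly higher payoff against every opponent action. Compare each pair of P1's strategies column-by-column:
  A vs B: [2 vs 3, 2 vs 5, 1 vs 6] → A does not strictly dominate B (column X: 2 ≤ 3)
  A vs C: [2 vs 2, 2 vs 6, 1 vs 6] → A does not strictly dominate C (column X: 2 ≤ 2)
  B vs A: [3 vs 2, 5 vs 2, 6 vs 1] → B strictly dominates A
  B vs C: [3 vs 2, 5 vs 6, 6 vs 6] → B does not strictly dominate C (column Y: 5 ≤ 6)
  C vs A: [2 vs 2, 6 vs 2, 6 vs 1] → C does not strictly dominate A (column X: 2 ≤ 2)
  C vs B: [2 vs 3, 6 vs 5, 6 vs 6] → C does not strictly dominate B (column X: 2 ≤ 3)
No single strategy strictly dominates all others → no strictly dominant strategy.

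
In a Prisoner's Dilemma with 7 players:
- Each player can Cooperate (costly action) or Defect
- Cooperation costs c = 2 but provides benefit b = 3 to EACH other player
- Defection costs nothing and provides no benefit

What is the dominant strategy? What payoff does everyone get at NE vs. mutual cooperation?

Dominant: Defect; NE payoff = 0; Coop payoff = 16

Work:
Defect dominates (saves cost c = 2, benefit to others is external)
NE: All defect → everyone gets 0
If all cooperate: each receives (6)×3 - 2 = 16
Social dilemma: 16 > 0 but NE gives 0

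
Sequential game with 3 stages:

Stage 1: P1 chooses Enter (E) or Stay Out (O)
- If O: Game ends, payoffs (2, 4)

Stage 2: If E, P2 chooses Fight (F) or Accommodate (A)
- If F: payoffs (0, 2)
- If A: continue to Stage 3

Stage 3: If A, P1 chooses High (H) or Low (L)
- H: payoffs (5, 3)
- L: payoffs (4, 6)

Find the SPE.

SPE: (E, A, H); Outcome (5, 3)

Work:
Stage 3: P1 chooses H (5 vs 4)
Stage 2: P2: F->2, A->3 (anticipating H). Choose A
Stage 1: P1: O->2, E->5 (anticipating A, H). Choose E
SPE path: E -> A -> H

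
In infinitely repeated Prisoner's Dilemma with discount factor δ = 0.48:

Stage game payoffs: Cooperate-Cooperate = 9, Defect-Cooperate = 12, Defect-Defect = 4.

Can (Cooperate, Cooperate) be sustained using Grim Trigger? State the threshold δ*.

δ* = 0.375; since δ = 0.48 ≥ 0.375, cooperation can be sustained

Work:
For Grim Trigger:
Cooperate forever: 9/(1-δ)
Defect then punished: 12 + 4·δ/(1-δ)
Need: 9/(1-δ) ≥ 12 + 4·δ/(1-δ)
Solving: δ ≥ (T-R)/(T-P) = (12-9)/(12-4) = 0.375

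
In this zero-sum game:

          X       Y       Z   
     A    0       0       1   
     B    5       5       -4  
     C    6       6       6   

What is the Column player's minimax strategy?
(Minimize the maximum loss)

Column should play X or Y or Z (all achieve the minimum), value = 6

Work:
Column player minimizes Row's maximum payoff:
Column X: max payoff to Row = 6
Column Y: max payoff to Row = 6
Column Z: max payoff to Row = 6
Minimum is 6, achieved by columns X, Y, Z (tied).
Each of X or Y or Z is a minimax strategy.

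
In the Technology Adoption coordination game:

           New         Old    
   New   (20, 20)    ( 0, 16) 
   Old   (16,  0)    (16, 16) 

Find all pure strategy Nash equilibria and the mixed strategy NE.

Pure NE: (New, New) and (Old, Old); Mixed NE: p = 0.8, q = 0.8

Work:
Check pure NE:
(New, New): (20, 20) - no unilateral deviation beneficial
(Old, Old): (16, 16) - no unilateral deviation beneficial
Mixed NE: P1 plays New with p = 0.8, P2 plays New with q = 0.8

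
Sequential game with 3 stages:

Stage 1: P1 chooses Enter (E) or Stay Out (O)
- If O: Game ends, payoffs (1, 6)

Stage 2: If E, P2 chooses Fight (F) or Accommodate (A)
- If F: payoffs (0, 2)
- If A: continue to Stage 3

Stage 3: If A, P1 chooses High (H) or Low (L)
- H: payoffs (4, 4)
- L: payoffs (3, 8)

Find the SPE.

SPE: (E, A, H); Outcome (4, 4)

Work:
Stage 3: P1 chooses H (4 vs 3)
Stage 2: P2: F->2, A->4 (anticipating H). Choose A
Stage 1: P1: O->1, E->4 (anticipating A, H). Choose E
SPE path: E -> A -> H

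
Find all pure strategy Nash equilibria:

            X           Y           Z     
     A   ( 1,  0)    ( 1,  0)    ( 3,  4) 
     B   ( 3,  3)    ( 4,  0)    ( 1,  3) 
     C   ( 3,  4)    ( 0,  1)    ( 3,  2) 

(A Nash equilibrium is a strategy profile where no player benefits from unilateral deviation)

Nash equilibrium: (A, Z), (B, X), (C, X)

Work:
Best responses:
  P1 vs X: payoffs [1, 3, 3] → best response B/C (payoff 3)
  P1 vs Y: payoffs [1, 4, 0] → best response B (payoff 4)
  P1 vs Z: payoffs [3, 1, 3] → best response A/C (payoff 3)
  P2 vs A: payoffs [0, 0, 4] → best response Z (payoff 4)
  P2 vs B: payoffs [3, 0, 3] → best response X/Z (payoff 3)
  P2 vs C: payoffs [4, 1, 2] → best response X (payoff 4)
Mutual best responses: (A,Z), (B,X), (C,X) → Nash equilibria.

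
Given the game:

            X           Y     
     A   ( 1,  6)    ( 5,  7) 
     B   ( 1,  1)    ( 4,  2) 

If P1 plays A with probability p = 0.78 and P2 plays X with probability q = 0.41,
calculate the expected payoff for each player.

E[P1] = 3.2302, E[P2] = 5.49

Work:
E[P1] = p·q·π₁(A,X) + p·(1-q)·π₁(A,Y) + (1-p)·q·π₁(B,X) + (1-p)·(1-q)·π₁(B,Y)
= 0.78·0.41·1 + 0.78·0.59·5 + 0.22·0.41·1 + 0.22·0.59·4
= 3.2302

E[P2] = 5.49 (similar calculation)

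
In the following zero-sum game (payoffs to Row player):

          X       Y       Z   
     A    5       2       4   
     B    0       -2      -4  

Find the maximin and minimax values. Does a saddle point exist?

Maximin = 2, Minimax = 2, Saddle: True

Work:
Row minimums: [2, -4] → maximin = 2
Column maximums: [5, 2, 4] → minimax = 2
Saddle point exists! Game value = 2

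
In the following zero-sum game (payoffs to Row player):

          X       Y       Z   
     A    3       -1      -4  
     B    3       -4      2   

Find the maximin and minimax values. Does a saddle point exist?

Maximin = -4, Minimax = -1, Saddle: False

Work:
Row minimums: [-4, -4] → maximin = -4
Column maximums: [3, -1, 2] → minimax = -1
No saddle point (maximin ≠ minimax). Mixed strategy needed.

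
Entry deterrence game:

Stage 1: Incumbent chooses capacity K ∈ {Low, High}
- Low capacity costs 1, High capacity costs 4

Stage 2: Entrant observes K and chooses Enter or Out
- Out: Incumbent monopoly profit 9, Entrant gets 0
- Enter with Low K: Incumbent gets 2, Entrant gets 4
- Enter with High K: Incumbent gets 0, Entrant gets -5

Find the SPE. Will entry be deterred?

SPE: (High, Enter|Low, Out|High); Entry deterred. Incumbent net profit = 5

Work:
After Low K: Entrant enters (4 > 0)
After High K: Entrant stays out (-5 < 0)
Incumbent: Low → 2−1=1, High → 9−4=5
Incumbent chooses High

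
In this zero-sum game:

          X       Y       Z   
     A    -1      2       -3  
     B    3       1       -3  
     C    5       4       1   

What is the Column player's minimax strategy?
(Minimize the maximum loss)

Column should play Z, value = 1

Work:
Column player minimizes Row's maximum payoff:
Column X: max payoff to Row = 5
Column Y: max payoff to Row = 4
Column Z: max payoff to Row = 1
Minimum is 1, achieved by column Z.
Minimax strategy: Z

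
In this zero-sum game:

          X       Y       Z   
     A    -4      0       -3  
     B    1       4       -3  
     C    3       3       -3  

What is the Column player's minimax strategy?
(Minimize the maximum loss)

Column should play Z, value = -3

Work:
Column player minimizes Row's maximum payoff:
Column X: max payoff to Row = 3
Column Y: max payoff to Row = 4
Column Z: max payoff to Row = -3
Minimum is -3, achieved by column Z.
Minimax strategy: Z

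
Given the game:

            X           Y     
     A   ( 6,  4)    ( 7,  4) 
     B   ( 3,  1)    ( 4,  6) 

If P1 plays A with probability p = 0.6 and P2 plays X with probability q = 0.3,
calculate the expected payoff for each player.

E[P1] = 5.5, E[P2] = 4.2

Work:
E[P1] = p·q·π₁(A,X) + p·(1-q)·π₁(A,Y) + (1-p)·q·π₁(B,X) + (1-p)·(1-q)·π₁(B,Y)
= 0.6·0.3·6 + 0.6·0.7·7 + 0.4·0.3·3 + 0.4·0.7·4
= 5.5

E[P2] = 4.2 (similar calculation)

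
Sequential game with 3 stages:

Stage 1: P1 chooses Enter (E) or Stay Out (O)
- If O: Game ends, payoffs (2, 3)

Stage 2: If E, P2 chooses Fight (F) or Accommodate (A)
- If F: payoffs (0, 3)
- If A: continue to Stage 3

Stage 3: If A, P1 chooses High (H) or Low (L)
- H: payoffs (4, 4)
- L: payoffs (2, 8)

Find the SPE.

SPE: (E, A, H); Outcome (4, 4)

Work:
Stage 3: P1 chooses H (4 vs 2)
Stage 2: P2: F->3, A->4 (anticipating H). Choose A
Stage 1: P1: O->2, E->4 (anticipating A, H). Choose E
SPE path: E -> A -> H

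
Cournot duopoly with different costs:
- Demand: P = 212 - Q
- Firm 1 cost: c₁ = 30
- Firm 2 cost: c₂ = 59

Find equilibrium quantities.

q₁* = 70.33, q₂* = 41.33

Work:
Reaction: q₁ = (212 - 30 - q₂)/2
Reaction: q₂ = (212 - 59 - q₁)/2
Solve simultaneously:
q₁* = (212 - 2×30 + 59)/3 = 70.33
q₂* = (212 - 2×59 + 30)/3 = 41.33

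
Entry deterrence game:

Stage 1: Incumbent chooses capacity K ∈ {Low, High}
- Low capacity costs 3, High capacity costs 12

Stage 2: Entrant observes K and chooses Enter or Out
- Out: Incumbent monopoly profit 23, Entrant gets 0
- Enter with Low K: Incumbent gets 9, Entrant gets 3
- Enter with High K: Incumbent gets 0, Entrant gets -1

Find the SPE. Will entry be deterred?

SPE: (High, Enter|Low, Out|High); Entry deterred. Incumbent net profit = 11

Work:
After Low K: Entrant enters (3 > 0)
After High K: Entrant stays out (-1 < 0)
Incumbent: Low → 9−3=6, High → 23−12=11
Incumbent chooses High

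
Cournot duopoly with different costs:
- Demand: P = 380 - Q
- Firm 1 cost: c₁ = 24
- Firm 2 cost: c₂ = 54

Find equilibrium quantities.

q₁* = 128.67, q₂* = 98.67

Work:
Reaction: q₁ = (380 - 24 - q₂)/2
Reaction: q₂ = (380 - 54 - q₁)/2
Solve simultaneously:
q₁* = (380 - 2×24 + 54)/3 = 128.67
q₂* = (380 - 2×54 + 24)/3 = 98.67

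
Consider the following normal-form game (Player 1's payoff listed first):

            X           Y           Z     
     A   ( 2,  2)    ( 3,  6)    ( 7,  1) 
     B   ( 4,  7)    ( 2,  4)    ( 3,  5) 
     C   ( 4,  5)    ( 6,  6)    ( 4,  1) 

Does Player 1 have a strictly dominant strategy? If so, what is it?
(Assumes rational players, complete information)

No strictly dominant strategy exists for Player 1

Work:
A strategy strictly dominates another if it gives a strictly higher payoff against every opponent action. Compare each pair of P1's strategies column-by-column:
  A vs B: [2 vs 4, 3 vs 2, 7 vs 3] → A does not strictly dominate B (column X: 2 ≤ 4)
  A vs C: [2 vs 4, 3 vs 6, 7 vs 4] → A does not strictly dominate C (column X: 2 ≤ 4)
  B vs A: [4 vs 2, 2 vs 3, 3 vs 7] → B does not strictly dominate A (column Y: 2 ≤ 3)
  B vs C: [4 vs 4, 2 vs 6, 3 vs 4] → B does not strictly dominate C (column X: 4 ≤ 4)
  C vs A: [4 vs 2, 6 vs 3, 4 vs 7] → C does not strictly dominate A (column Z: 4 ≤ 7)
  C vs B: [4 vs 4, 6 vs 2, 4 vs 3] → C does not strictly dominate B (column X: 4 ≤ 4)
No single strategy strictly dominates all others → no strictly dominant strategy.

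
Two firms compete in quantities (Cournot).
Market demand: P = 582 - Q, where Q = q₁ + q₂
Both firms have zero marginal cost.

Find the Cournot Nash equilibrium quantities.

q₁* = q₂* = 194.0; P* = 194.0

Work:
Profit: π_i = P·q_i = (a - q_i - q_j)·q_i
FOC: ∂π_i/∂q_i = a - 2q_i - q_j = 0
Reaction function: q_i = (582 - q_j)/2
Symmetry: q* = 582/3 = 194.0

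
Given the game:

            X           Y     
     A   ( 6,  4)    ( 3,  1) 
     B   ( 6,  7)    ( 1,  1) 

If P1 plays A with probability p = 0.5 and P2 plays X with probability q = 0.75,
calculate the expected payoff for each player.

E[P1] = 5.0, E[P2] = 4.375

Work:
E[P1] = p·q·π₁(A,X) + p·(1-q)·π₁(A,Y) + (1-p)·q·π₁(B,X) + (1-p)·(1-q)·π₁(B,Y)
= 0.5·0.75·6 + 0.5·0.25·3 + 0.5·0.75·6 + 0.5·0.25·1
= 5.0

E[P2] = 4.375 (similar calculation)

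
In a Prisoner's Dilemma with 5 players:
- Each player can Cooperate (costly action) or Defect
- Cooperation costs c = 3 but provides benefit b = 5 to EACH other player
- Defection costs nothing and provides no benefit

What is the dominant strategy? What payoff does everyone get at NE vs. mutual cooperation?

Dominant: Defect; NE payoff = 0; Coop payoff = 17

Work:
Defect dominates (saves cost c = 3, benefit to others is external)
NE: All defect → everyone gets 0
If all cooperate: each receives (4)×5 - 3 = 17
Social dilemma: 17 > 0 but NE gives 0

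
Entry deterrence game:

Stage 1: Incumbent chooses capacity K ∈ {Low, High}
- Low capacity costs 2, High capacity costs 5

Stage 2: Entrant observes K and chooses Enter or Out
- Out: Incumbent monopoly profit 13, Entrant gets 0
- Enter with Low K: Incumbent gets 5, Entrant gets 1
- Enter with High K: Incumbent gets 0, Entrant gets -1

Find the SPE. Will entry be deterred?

SPE: (High, Enter|Low, Out|High); Entry deterred. Incumbent net profit = 8

Work:
After Low K: Entrant enters (1 > 0)
After High K: Entrant stays out (-1 < 0)
Incumbent: Low → 5−2=3, High → 13−5=8
Incumbent chooses High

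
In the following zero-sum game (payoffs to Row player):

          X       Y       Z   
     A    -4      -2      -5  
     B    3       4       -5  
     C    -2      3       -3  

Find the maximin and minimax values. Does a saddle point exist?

Maximin = -3, Minimax = -3, Saddle: True

Work:
Row minimums: [-5, -5, -3] → maximin = -3
Column maximums: [3, 4, -3] → minimax = -3
Saddle point exists! Game value = -3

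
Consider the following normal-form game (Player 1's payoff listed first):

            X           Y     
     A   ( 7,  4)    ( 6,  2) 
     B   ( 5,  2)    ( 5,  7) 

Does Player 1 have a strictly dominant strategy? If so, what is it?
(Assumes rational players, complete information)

Yes, Player 1's strictly dominant strategy is A

Work:
A strategy strictly dominates another if it gives a strictly higher payoff against every opponent action. Compare each pair of P1's strategies column-by-column:
  A vs B: [7 vs 5, 6 vs 5] → A strictly dominates B
  B vs A: [5 vs 7, 5 vs 6] → B does not strictly dominate A (column X: 5 ≤ 7)
A strictly dominates every other strategy → strictly dominant.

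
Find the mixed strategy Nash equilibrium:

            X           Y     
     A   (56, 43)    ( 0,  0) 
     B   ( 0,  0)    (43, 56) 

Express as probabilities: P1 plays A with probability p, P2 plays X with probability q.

p = 0.5657, q = 0.4343

Work:
Find probabilities that make opponent indifferent:
P2 chooses q to make P1 indifferent between A and B
P1 chooses p to make P2 indifferent between X and Y
Mixed NE: P1 plays (A: 0.5657, B: 0.4343), P2 plays (X: 0.4343, Y: 0.5657)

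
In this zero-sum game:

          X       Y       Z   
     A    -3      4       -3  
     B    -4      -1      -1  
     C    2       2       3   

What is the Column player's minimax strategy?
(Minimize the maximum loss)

Column should play X, value = 2

Work:
Column player minimizes Row's maximum payoff:
Column X: max payoff to Row = 2
Column Y: max payoff to Row = 4
Column Z: max payoff to Row = 3
Minimum is 2, achieved by column X.
Minimax strategy: X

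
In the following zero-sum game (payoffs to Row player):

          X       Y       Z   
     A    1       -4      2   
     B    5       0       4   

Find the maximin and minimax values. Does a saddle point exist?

Maximin = 0, Minimax = 0, Saddle: True

Work:
Row minimums: [-4, 0] → maximin = 0
Column maximums: [5, 0, 4] → minimax = 0
Saddle point exists! Game value = 0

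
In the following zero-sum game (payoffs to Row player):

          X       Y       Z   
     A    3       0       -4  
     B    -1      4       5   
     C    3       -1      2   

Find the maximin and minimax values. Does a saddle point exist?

Maximin = -1, Minimax = 3, Saddle: False

Work:
Row minimums: [-4, -1, -1] → maximin = -1
Column maximums: [3, 4, 5] → minimax = 3
No saddle point (maximin ≠ minimax). Mixed strategy needed.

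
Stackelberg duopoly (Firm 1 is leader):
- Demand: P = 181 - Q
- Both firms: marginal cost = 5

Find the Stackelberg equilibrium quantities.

q₁* (leader) = 88.0, q₂* (follower) = 44.0

Work:
Follower's reaction: q₂ = (a - c - q₁)/2
Leader substitutes: π₁ = q₁·(a - q₁ - (a-c-q₁)/2 - c)
FOC: q₁* = (181 - 5)/2 = 88.00
Then: q₂* = (181 - 5 - 88.0)/2 = 44.00
Leader has first-mover advantage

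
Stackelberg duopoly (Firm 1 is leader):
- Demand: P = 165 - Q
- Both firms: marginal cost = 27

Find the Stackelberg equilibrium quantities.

q₁* (leader) = 69.0, q₂* (follower) = 34.5

Work:
Follower's reaction: q₂ = (a - c - q₁)/2
Leader substitutes: π₁ = q₁·(a - q₁ - (a-c-q₁)/2 - c)
FOC: q₁* = (165 - 27)/2 = 69.00
Then: q₂* = (165 - 27 - 69.0)/2 = 34.50
Leader has first-mover advantage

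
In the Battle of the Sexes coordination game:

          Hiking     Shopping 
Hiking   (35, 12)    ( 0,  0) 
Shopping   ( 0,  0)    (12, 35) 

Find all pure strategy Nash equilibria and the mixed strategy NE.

Pure NE: (Hiking, Hiking) and (Shopping, Shopping); Mixed NE: p = 0.7447, q = 0.2553

Work:
Check pure NE:
(Hiking, Hiking): (35, 12) - no unilateral deviation beneficial
(Shopping, Shopping): (12, 35) - no unilateral deviation beneficial
Mixed NE: P1 plays Hiking with p = 0.7447, P2 plays Hiking with q = 0.2553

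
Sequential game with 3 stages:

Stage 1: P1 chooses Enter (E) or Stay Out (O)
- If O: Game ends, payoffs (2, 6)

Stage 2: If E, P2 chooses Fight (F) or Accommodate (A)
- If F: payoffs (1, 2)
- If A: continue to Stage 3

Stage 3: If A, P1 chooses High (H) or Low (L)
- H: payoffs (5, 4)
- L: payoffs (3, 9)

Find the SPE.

SPE: (E, A, H); Outcome (5, 4)

Work:
Stage 3: P1 chooses H (5 vs 3)
Stage 2: P2: F->2, A->4 (anticipating H). Choose A
Stage 1: P1: O->2, E->5 (anticipating A, H). Choose E
SPE path: E -> A -> H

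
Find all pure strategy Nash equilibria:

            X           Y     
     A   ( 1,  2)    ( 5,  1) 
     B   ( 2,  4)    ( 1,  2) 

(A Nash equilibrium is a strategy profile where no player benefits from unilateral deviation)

Nash equilibrium: (B, X)

Work:
Best responses:
  P1 vs X: payoffs [1, 2] → best response B (payoff 2)
  P1 vs Y: payoffs [5, 1] → best response A (payoff 5)
  P2 vs A: payoffs [2, 1] → best response X (payoff 2)
  P2 vs B: payoffs [4, 2] → best response X (payoff 4)
Mutual best responses: (B,X) → Nash equilibria.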